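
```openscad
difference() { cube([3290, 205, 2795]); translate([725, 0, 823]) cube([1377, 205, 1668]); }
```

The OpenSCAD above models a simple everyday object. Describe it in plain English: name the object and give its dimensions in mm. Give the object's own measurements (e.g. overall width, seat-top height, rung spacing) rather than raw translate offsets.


A wall 3290 mm long (x), 205 mm thick (y), 2795 mm tall, with a rectangular window opening cut through it. The opening is 1377 mm wide and 1668 mm tall; its sill is at z = 823 mm and its near (−x) edge is 725 mm from the wall's −x end. The opening passes through the full wall thickness.


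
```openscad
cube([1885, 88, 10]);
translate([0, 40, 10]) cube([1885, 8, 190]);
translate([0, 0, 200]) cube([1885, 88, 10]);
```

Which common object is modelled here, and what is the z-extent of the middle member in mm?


An I-beam. The web height is 190 mm.

Two wide flanges with a thin centred web — an I-beam. Overall 210 mm minus two 10 mm flanges gives a web of 210 − 2·10 = 190 mm.


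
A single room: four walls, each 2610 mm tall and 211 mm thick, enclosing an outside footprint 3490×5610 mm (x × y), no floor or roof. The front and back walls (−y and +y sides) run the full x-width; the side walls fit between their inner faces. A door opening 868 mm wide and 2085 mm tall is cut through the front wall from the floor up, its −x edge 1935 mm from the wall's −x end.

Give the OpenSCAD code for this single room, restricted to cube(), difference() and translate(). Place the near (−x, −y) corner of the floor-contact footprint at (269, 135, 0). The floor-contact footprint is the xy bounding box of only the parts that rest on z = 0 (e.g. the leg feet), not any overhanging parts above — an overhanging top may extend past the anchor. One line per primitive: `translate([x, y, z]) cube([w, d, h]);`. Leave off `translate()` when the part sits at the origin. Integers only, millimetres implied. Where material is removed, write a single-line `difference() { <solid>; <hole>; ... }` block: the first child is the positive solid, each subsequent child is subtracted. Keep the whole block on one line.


difference() { translate([269, 135, 0]) cube([3490, 211, 2610]); translate([2204, 135, 0]) cube([868, 211, 2085]); }
translate([269, 5534, 0]) cube([3490, 211, 2610]);
translate([269, 346, 0]) cube([211, 5188, 2610]);
translate([3548, 346, 0]) cube([211, 5188, 2610]);


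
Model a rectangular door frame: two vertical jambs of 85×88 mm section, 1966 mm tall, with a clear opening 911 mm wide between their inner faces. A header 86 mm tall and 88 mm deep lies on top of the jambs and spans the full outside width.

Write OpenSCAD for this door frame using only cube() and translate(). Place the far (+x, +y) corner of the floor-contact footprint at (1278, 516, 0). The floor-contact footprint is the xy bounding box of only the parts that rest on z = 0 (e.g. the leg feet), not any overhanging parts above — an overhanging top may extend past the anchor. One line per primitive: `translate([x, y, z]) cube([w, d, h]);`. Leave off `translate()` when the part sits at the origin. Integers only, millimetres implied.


translate([197, 428, 0]) cube([85, 88, 1966]);
translate([1193, 428, 0]) cube([85, 88, 1966]);
translate([197, 428, 1966]) cube([1081, 88, 86]);


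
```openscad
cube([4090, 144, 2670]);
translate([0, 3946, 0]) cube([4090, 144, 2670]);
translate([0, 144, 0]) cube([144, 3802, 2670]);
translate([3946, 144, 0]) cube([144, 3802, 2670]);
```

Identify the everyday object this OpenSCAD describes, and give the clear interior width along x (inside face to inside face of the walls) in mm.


A house (or room) frame. The interior width is 3802 mm.

Four 2670 mm walls enclosing a rectangle with no floor or roof — a room or house frame. Outside width is 4090 mm and wall thickness is 144 mm, so the interior width is 4090 − 2 × 144 = 3802 mm.


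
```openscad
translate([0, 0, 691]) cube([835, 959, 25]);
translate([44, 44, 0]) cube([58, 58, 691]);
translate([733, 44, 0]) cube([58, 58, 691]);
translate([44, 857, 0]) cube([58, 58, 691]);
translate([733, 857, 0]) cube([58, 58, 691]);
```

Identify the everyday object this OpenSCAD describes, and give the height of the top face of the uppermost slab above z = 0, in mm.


A table. The table height is 716 mm.

A 835×959×25 slab sits at z = 691 on four 58 mm square posts — a table. The top surface is at 691 + 25 = 716 mm.


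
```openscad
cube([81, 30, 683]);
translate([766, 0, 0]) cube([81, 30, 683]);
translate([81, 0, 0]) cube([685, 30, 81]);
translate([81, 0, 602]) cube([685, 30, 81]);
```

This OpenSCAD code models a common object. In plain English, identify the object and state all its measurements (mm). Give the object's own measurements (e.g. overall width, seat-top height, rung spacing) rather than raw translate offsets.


A rectangular picture frame lying in the x–z plane (depth along y). The opening is 685 mm wide (x) by 521 mm tall (z), surrounded by a border 81 mm wide on all four sides. The frame is 30 mm deep and is made of two full-height vertical stiles with two horizontal rails fitted between them.


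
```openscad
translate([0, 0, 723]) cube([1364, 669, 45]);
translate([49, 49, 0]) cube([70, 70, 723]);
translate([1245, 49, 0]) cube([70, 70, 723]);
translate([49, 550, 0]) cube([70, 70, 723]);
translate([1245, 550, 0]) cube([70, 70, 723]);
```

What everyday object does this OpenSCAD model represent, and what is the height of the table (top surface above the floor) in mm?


A table. The table height is 768 mm.

A 1364×669×45 slab sits at z = 723 on four 70 mm square posts — a table. The top surface is at 723 + 45 = 768 mm.


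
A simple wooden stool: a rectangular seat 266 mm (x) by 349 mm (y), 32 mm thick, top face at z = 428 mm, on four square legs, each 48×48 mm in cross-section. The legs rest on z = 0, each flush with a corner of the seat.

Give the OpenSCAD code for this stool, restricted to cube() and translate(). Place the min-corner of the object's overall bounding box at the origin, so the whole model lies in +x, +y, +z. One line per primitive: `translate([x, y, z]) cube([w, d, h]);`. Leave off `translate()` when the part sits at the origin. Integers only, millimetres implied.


translate([0, 0, 396]) cube([266, 349, 32]);
cube([48, 48, 396]);
translate([218, 0, 0]) cube([48, 48, 396]);
translate([0, 301, 0]) cube([48, 48, 396]);
translate([218, 301, 0]) cube([48, 48, 396]);


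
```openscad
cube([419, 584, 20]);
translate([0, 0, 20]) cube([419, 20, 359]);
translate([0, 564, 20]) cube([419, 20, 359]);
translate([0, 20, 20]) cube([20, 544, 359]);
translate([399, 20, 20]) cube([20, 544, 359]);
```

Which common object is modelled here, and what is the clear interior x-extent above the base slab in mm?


An open box. The internal width is 379 mm.

A 419×584 base slab with four walls standing on it — an open box. The base is 419 mm wide and the walls are 20 mm thick, so the internal width is 419 − 2 × 20 = 379 mm.


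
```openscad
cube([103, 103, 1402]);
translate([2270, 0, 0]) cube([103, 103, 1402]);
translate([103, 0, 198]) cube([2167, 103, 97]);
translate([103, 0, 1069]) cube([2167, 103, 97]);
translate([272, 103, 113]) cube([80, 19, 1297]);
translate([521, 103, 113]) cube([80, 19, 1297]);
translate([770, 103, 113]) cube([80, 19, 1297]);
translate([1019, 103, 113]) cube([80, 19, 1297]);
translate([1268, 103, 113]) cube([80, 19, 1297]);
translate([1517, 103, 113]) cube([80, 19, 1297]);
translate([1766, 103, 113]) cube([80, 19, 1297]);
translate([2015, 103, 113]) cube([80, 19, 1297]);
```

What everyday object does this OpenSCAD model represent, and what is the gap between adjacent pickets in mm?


A fence section. The picket gap is 169 mm.

Two posts, two rails, 8 pickets — a fence section. Span 2167 mm holds 8 pickets of 80 mm with 9 equal gaps: ⌊(2167 − 8·80) / 9⌋ = 169 mm.


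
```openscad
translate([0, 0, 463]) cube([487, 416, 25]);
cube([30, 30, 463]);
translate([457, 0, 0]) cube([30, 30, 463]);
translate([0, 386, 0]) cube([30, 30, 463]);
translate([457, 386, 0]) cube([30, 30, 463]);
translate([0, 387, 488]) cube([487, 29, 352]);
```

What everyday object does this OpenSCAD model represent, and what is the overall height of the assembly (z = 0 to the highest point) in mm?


A chair. The overall height is 840 mm.

A slab on four corner posts with a tall panel at the back — a chair. The seat slab sits at z = 463 with thickness 25, and the 352 mm backrest starts at the seat top, so the overall height is 463 + 25 + 352 = 840 mm.


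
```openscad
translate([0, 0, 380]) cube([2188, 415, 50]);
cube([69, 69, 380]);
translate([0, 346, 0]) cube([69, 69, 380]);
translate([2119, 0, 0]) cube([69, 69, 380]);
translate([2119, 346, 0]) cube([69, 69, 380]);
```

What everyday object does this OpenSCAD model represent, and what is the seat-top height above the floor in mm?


A bench. The seat-top height is 430 mm.

A long slab on four corner posts — a bench. The slab sits at z = 380 with thickness 50, so the top is 380 + 50 = 430 mm.


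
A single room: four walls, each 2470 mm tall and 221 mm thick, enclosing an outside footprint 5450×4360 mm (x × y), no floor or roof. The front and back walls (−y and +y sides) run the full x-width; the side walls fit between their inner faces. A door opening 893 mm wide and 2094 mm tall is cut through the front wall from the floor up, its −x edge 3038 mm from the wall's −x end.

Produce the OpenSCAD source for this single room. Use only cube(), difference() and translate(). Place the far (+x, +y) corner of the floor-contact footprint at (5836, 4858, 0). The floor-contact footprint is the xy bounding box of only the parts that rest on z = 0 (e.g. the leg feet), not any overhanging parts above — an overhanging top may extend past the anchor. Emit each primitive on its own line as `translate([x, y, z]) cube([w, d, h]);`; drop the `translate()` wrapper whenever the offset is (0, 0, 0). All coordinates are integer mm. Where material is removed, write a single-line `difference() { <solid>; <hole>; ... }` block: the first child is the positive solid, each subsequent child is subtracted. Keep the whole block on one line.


difference() { translate([386, 498, 0]) cube([5450, 221, 2470]); translate([3424, 498, 0]) cube([893, 221, 2094]); }
translate([386, 4637, 0]) cube([5450, 221, 2470]);
translate([386, 719, 0]) cube([221, 3918, 2470]);
translate([5615, 719, 0]) cube([221, 3918, 2470]);


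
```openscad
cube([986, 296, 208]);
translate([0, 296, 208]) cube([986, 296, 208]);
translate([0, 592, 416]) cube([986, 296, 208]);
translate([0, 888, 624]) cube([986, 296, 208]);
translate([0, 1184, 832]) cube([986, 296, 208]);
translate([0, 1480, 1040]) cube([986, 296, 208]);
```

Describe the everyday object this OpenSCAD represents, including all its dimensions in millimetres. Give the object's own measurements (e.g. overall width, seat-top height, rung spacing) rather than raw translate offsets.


A straight staircase of 6 solid steps. Each step is 986 mm wide (x), 296 mm deep (y, the going) and 208 mm tall (the rise). The first step rests on the floor; each subsequent step sits one going further in +y and one rise higher in +z, directly behind and above the previous step with no overlap.


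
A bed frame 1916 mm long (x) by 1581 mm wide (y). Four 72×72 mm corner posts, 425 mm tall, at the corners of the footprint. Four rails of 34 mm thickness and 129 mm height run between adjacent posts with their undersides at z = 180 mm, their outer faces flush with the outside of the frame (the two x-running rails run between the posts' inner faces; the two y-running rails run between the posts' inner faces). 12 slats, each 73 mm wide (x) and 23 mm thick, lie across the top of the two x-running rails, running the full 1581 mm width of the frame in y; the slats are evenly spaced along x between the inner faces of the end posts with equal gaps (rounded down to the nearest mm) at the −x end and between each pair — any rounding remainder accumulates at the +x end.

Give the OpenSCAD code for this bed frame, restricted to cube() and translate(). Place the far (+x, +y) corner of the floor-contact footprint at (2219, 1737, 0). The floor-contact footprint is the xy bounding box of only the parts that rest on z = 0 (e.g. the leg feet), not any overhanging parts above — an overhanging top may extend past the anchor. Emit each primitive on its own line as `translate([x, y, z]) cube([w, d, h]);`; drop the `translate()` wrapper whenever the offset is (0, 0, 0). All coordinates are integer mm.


translate([303, 156, 0]) cube([72, 72, 425]);
translate([303, 1665, 0]) cube([72, 72, 425]);
translate([2147, 156, 0]) cube([72, 72, 425]);
translate([2147, 1665, 0]) cube([72, 72, 425]);
translate([375, 156, 180]) cube([1772, 34, 129]);
translate([375, 1703, 180]) cube([1772, 34, 129]);
translate([303, 228, 180]) cube([34, 1437, 129]);
translate([2185, 228, 180]) cube([34, 1437, 129]);
translate([443, 156, 309]) cube([73, 1581, 23]);
translate([584, 156, 309]) cube([73, 1581, 23]);
translate([725, 156, 309]) cube([73, 1581, 23]);
translate([866, 156, 309]) cube([73, 1581, 23]);
translate([1007, 156, 309]) cube([73, 1581, 23]);
translate([1148, 156, 309]) cube([73, 1581, 23]);
translate([1289, 156, 309]) cube([73, 1581, 23]);
translate([1430, 156, 309]) cube([73, 1581, 23]);
translate([1571, 156, 309]) cube([73, 1581, 23]);
translate([1712, 156, 309]) cube([73, 1581, 23]);
translate([1853, 156, 309]) cube([73, 1581, 23]);
translate([1994, 156, 309]) cube([73, 1581, 23]);


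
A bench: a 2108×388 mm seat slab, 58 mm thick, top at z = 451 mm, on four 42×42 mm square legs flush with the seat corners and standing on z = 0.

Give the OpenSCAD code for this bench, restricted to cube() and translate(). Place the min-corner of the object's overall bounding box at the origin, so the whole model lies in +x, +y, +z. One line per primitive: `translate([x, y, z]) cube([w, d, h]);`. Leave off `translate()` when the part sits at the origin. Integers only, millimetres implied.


// leg_h = 451 − 58 = 393
translate([0, 0, 393]) cube([2108, 388, 58]);
cube([42, 42, 393]);
translate([0, 346, 0]) cube([42, 42, 393]);
translate([2066, 0, 0]) cube([42, 42, 393]);
translate([2066, 346, 0]) cube([42, 42, 393]);


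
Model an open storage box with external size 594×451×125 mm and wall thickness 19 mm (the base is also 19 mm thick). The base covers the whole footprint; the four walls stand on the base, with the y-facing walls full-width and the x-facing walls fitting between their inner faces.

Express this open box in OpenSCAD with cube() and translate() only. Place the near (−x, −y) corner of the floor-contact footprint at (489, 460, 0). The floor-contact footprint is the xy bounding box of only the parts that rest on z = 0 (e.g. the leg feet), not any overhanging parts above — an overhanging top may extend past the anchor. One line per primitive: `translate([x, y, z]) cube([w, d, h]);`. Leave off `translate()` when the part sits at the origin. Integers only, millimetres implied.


translate([489, 460, 0]) cube([594, 451, 19]);
translate([489, 460, 19]) cube([594, 19, 106]);
translate([489, 892, 19]) cube([594, 19, 106]);
translate([489, 479, 19]) cube([19, 413, 106]);
translate([1064, 479, 19]) cube([19, 413, 106]);


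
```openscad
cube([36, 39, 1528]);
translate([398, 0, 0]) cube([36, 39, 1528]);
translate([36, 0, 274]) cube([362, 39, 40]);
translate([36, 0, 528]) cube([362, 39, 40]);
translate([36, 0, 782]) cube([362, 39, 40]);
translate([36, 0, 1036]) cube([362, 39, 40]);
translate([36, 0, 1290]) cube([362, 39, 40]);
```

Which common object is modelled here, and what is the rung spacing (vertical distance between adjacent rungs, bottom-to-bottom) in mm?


A ladder. The rung spacing is 254 mm.

Two tall 36×39 posts with 5 short bars between them — a ladder. Adjacent rungs sit at z = 274 and z = 528, so the spacing is 528 − 274 = 254 mm.


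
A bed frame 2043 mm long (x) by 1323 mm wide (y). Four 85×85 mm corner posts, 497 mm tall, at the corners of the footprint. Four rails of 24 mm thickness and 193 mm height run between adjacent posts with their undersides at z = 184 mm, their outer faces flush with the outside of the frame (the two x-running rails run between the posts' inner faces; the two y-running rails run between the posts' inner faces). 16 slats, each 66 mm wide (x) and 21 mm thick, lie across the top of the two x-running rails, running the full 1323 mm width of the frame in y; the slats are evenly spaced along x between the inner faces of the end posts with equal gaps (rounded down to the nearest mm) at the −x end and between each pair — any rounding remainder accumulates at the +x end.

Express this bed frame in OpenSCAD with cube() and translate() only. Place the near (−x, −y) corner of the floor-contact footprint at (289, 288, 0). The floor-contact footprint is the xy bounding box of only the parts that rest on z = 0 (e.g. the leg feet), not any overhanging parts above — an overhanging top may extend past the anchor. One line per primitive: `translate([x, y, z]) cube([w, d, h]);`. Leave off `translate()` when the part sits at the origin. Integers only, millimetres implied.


translate([289, 288, 0]) cube([85, 85, 497]);
translate([289, 1526, 0]) cube([85, 85, 497]);
translate([2247, 288, 0]) cube([85, 85, 497]);
translate([2247, 1526, 0]) cube([85, 85, 497]);
translate([374, 288, 184]) cube([1873, 24, 193]);
translate([374, 1587, 184]) cube([1873, 24, 193]);
translate([289, 373, 184]) cube([24, 1153, 193]);
translate([2308, 373, 184]) cube([24, 1153, 193]);
translate([422, 288, 377]) cube([66, 1323, 21]);
translate([536, 288, 377]) cube([66, 1323, 21]);
translate([650, 288, 377]) cube([66, 1323, 21]);
translate([764, 288, 377]) cube([66, 1323, 21]);
translate([878, 288, 377]) cube([66, 1323, 21]);
translate([992, 288, 377]) cube([66, 1323, 21]);
translate([1106, 288, 377]) cube([66, 1323, 21]);
translate([1220, 288, 377]) cube([66, 1323, 21]);
translate([1334, 288, 377]) cube([66, 1323, 21]);
translate([1448, 288, 377]) cube([66, 1323, 21]);
translate([1562, 288, 377]) cube([66, 1323, 21]);
translate([1676, 288, 377]) cube([66, 1323, 21]);
translate([1790, 288, 377]) cube([66, 1323, 21]);
translate([1904, 288, 377]) cube([66, 1323, 21]);
translate([2018, 288, 377]) cube([66, 1323, 21]);
translate([2132, 288, 377]) cube([66, 1323, 21]);


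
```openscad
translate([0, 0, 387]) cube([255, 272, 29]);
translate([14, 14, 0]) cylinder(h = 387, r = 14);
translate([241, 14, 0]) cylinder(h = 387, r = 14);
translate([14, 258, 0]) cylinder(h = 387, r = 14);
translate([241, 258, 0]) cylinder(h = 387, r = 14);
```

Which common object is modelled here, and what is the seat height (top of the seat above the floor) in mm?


A stool. The seat height is 416 mm.

A 255×272×29 slab at z = 387 on four corner cylinders — a stool. The seat top is 387 + 29 = 416 mm.


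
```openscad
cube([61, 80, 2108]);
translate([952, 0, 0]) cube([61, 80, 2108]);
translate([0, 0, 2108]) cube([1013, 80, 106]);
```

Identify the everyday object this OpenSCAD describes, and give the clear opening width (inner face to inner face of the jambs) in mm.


A door frame. The clear opening width is 891 mm.

Two 2108 mm tall posts with a header on top — a door frame. The left jamb is 61 mm wide at x = 0; the right jamb starts at x = 952. The clear opening is 952 − 61 = 891 mm.


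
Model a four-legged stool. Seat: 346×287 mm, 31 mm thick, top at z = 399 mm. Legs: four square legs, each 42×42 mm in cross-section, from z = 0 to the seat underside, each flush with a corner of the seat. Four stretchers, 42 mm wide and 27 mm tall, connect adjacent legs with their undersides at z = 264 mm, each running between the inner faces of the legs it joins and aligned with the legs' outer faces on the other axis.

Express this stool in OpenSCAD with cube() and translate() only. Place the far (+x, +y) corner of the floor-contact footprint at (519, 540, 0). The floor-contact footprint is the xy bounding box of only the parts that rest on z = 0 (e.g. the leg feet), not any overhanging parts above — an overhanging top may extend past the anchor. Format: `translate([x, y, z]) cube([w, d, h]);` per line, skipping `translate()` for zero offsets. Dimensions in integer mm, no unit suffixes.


translate([173, 253, 368]) cube([346, 287, 31]);
translate([173, 253, 0]) cube([42, 42, 368]);
translate([477, 253, 0]) cube([42, 42, 368]);
translate([173, 498, 0]) cube([42, 42, 368]);
translate([477, 498, 0]) cube([42, 42, 368]);
translate([215, 253, 264]) cube([262, 42, 27]);
translate([215, 498, 264]) cube([262, 42, 27]);
translate([173, 295, 264]) cube([42, 203, 27]);
translate([477, 295, 264]) cube([42, 203, 27]);


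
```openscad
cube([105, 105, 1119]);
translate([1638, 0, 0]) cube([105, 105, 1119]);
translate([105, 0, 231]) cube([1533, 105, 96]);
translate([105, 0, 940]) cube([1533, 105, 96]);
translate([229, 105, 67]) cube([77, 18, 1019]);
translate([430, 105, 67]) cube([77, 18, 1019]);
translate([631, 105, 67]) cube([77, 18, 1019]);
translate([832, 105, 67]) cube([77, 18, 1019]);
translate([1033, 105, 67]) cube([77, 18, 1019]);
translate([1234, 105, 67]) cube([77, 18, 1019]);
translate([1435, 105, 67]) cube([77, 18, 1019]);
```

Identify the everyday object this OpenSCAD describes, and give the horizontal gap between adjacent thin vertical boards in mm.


A fence section. The picket gap is 124 mm.

Two posts, two rails, 7 pickets — a fence section. Span 1533 mm holds 7 pickets of 77 mm with 8 equal gaps: ⌊(1533 − 7·77) / 8⌋ = 124 mm.


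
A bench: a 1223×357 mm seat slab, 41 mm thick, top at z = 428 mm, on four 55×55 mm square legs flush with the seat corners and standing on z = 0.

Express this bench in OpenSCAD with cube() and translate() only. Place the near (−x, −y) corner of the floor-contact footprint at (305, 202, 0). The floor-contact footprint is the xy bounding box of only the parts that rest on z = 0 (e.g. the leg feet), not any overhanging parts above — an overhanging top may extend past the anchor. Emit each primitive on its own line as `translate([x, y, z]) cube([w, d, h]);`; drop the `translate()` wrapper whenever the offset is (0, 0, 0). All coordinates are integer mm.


translate([305, 202, 387]) cube([1223, 357, 41]);
translate([305, 202, 0]) cube([55, 55, 387]);
translate([305, 504, 0]) cube([55, 55, 387]);
translate([1473, 202, 0]) cube([55, 55, 387]);
translate([1473, 504, 0]) cube([55, 55, 387]);


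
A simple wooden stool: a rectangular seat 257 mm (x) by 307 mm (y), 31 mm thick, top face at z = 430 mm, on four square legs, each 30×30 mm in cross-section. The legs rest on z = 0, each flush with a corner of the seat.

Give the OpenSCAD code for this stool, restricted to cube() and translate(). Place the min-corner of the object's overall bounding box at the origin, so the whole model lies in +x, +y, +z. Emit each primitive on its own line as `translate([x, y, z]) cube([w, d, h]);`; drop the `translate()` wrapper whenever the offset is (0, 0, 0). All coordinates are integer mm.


translate([0, 0, 399]) cube([257, 307, 31]);
cube([30, 30, 399]);
translate([227, 0, 0]) cube([30, 30, 399]);
translate([0, 277, 0]) cube([30, 30, 399]);
translate([227, 277, 0]) cube([30, 30, 399]);


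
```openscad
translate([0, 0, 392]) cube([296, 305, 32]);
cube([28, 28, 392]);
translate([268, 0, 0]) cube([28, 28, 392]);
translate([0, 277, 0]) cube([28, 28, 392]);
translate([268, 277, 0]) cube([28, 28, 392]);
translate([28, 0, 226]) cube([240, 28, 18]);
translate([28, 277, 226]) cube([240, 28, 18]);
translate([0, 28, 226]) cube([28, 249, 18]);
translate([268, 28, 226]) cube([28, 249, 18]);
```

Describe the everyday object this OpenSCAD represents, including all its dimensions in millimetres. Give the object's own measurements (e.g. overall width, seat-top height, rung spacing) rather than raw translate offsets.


A simple wooden stool: a rectangular seat 296 mm (x) by 305 mm (y), 32 mm thick, top face at z = 424 mm, on four square legs, each 28×28 mm in cross-section. The legs rest on z = 0, each flush with a corner of the seat. Four stretchers, 28 mm wide and 18 mm tall, connect adjacent legs with their undersides at z = 226 mm, each running between the inner faces of the legs it joins and aligned with the legs' outer faces on the other axis.


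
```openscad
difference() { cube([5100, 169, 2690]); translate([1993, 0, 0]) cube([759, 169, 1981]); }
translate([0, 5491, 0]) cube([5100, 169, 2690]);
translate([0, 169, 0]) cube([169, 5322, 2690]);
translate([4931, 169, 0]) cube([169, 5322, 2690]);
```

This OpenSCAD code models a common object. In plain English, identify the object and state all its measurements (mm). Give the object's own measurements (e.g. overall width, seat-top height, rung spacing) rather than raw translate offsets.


A single room: four walls, each 2690 mm tall and 169 mm thick, enclosing an outside footprint 5100×5660 mm (x × y), no floor or roof. The front and back walls (−y and +y sides) run the full x-width; the side walls fit between their inner faces. A door opening 759 mm wide and 1981 mm tall is cut through the front wall from the floor up, its −x edge 1993 mm from the wall's −x end.


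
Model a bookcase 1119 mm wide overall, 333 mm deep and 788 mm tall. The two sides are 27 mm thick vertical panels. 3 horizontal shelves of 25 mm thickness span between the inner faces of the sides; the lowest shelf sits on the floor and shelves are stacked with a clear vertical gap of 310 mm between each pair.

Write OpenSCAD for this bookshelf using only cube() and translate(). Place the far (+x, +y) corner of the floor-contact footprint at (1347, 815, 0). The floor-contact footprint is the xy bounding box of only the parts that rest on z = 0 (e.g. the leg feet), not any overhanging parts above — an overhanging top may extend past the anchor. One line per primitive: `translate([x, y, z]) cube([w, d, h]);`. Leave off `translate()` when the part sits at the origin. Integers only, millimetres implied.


translate([228, 482, 0]) cube([27, 333, 788]);
translate([1320, 482, 0]) cube([27, 333, 788]);
translate([255, 482, 0]) cube([1065, 333, 25]);
translate([255, 482, 335]) cube([1065, 333, 25]);
translate([255, 482, 670]) cube([1065, 333, 25]);


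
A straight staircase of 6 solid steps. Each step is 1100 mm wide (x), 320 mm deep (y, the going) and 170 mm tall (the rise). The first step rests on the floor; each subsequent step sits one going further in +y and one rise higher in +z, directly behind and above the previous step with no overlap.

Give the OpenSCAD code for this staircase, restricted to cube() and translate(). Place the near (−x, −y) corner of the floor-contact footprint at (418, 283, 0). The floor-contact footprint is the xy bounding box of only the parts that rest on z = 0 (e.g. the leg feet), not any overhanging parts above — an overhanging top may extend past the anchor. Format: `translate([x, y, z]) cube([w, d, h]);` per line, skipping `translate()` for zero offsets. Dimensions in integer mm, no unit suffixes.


translate([418, 283, 0]) cube([1100, 320, 170]);
translate([418, 603, 170]) cube([1100, 320, 170]);
translate([418, 923, 340]) cube([1100, 320, 170]);
translate([418, 1243, 510]) cube([1100, 320, 170]);
translate([418, 1563, 680]) cube([1100, 320, 170]);
translate([418, 1883, 850]) cube([1100, 320, 170]);


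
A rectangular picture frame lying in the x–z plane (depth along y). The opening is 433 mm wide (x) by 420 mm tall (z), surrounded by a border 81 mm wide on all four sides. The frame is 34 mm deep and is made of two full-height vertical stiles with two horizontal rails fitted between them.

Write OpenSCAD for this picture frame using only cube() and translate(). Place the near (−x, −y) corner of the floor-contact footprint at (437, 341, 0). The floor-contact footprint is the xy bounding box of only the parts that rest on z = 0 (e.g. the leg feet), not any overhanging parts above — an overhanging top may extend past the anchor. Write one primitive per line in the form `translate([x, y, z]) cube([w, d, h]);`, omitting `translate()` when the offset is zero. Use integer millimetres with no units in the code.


translate([437, 341, 0]) cube([81, 34, 582]);
translate([951, 341, 0]) cube([81, 34, 582]);
translate([518, 341, 0]) cube([433, 34, 81]);
translate([518, 341, 501]) cube([433, 34, 81]);


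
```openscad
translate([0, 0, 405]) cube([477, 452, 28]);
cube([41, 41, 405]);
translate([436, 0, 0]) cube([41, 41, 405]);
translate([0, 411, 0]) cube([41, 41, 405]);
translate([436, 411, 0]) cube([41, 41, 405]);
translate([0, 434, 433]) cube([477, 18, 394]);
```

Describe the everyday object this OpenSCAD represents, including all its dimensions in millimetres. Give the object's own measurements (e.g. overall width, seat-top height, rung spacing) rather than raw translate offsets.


A chair. The seat is a 477×452×28 mm slab with its top at z = 433 mm, on four 41×41 mm corner legs (flush with the seat edges, standing on z = 0). A flat backrest 18 mm thick, 394 mm tall, spans the full seat width and rises from the seat top along its +y edge, rear face flush with the rear of the seat.


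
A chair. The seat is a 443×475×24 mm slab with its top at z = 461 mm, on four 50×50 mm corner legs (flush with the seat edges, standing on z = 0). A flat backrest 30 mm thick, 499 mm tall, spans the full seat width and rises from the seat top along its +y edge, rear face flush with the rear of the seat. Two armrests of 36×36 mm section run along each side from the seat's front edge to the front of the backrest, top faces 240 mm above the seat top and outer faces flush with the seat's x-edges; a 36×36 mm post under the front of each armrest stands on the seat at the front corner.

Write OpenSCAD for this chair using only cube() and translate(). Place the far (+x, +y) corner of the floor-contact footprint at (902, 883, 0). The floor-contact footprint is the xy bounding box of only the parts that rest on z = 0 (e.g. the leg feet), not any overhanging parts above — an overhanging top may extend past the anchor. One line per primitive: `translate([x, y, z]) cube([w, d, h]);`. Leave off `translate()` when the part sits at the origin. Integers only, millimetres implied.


translate([459, 408, 437]) cube([443, 475, 24]);
translate([459, 408, 0]) cube([50, 50, 437]);
translate([852, 408, 0]) cube([50, 50, 437]);
translate([459, 833, 0]) cube([50, 50, 437]);
translate([852, 833, 0]) cube([50, 50, 437]);
translate([459, 853, 461]) cube([443, 30, 499]);
translate([459, 408, 665]) cube([36, 445, 36]);
translate([866, 408, 665]) cube([36, 445, 36]);
translate([459, 408, 461]) cube([36, 36, 204]);
translate([866, 408, 461]) cube([36, 36, 204]);


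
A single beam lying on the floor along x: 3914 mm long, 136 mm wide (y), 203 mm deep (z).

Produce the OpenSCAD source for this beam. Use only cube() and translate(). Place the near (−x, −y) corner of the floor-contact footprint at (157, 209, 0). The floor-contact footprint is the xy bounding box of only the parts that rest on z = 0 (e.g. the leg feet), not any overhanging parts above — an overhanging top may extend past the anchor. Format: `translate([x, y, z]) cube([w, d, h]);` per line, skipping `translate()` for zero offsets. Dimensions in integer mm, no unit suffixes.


translate([157, 209, 0]) cube([3914, 136, 203]);


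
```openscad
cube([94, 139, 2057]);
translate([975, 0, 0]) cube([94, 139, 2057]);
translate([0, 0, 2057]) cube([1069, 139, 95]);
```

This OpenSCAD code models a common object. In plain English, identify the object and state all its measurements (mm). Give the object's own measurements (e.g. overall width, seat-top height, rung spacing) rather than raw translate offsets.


A door frame. The clear opening is 881 mm wide and 2057 mm high. Two 94 mm wide jambs, 139 mm deep, stand either side of the opening from the floor to the top of the opening. A 95 mm thick head sits across the top of both jambs, spanning the full outside width of the frame.


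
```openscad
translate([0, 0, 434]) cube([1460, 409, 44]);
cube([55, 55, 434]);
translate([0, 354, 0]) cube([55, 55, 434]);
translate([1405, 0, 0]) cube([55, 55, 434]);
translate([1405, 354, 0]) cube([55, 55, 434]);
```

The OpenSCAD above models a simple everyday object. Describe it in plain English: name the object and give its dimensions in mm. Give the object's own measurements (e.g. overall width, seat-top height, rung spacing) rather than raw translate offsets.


A bench: a 1460×409 mm seat slab, 44 mm thick, top at z = 478 mm, on four 55×55 mm square legs flush with the seat corners and standing on z = 0.


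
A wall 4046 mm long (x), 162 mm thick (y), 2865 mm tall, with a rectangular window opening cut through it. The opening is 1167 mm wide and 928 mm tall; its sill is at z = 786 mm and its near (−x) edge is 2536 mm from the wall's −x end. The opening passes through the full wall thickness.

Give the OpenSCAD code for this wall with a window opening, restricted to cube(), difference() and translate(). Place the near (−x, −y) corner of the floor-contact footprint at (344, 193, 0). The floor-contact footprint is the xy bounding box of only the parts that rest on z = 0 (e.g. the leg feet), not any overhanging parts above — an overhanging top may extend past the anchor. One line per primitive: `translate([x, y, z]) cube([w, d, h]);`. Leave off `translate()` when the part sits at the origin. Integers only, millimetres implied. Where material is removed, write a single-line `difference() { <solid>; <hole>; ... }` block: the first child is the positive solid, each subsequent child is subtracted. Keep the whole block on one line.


difference() { translate([344, 193, 0]) cube([4046, 162, 2865]); translate([2880, 193, 786]) cube([1167, 162, 928]); }


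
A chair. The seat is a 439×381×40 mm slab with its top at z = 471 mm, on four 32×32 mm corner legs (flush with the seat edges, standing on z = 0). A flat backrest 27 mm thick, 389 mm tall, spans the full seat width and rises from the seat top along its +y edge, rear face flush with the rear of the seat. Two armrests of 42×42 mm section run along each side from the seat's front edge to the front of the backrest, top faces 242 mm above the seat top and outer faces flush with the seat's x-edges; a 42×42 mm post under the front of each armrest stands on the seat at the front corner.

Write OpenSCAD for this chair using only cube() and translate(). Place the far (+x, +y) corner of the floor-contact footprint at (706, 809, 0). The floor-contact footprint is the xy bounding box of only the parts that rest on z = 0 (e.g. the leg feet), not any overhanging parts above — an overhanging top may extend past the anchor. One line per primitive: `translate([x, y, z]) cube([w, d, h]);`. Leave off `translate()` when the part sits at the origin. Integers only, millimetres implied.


// leg_h = 471 - 40 = 431
// arm post h = 242 - 42 = 200
translate([267, 428, 431]) cube([439, 381, 40]);
translate([267, 428, 0]) cube([32, 32, 431]);
translate([674, 428, 0]) cube([32, 32, 431]);
translate([267, 777, 0]) cube([32, 32, 431]);
translate([674, 777, 0]) cube([32, 32, 431]);
translate([267, 782, 471]) cube([439, 27, 389]);
translate([267, 428, 671]) cube([42, 354, 42]);
translate([664, 428, 671]) cube([42, 354, 42]);
translate([267, 428, 471]) cube([42, 42, 200]);
translate([664, 428, 471]) cube([42, 42, 200]);


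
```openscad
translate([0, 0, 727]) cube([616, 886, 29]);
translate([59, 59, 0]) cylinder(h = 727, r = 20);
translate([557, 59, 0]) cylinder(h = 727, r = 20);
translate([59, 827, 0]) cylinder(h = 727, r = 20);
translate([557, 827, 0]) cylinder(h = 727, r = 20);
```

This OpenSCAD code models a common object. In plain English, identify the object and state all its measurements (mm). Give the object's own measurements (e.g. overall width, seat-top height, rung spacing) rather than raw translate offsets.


A table: top 616 mm (x) × 886 mm (y), 29 mm thick, upper face at z = 756 mm, on four round legs of 40 mm diameter, each leg's bounding box inset 39 mm from the nearest pair of top edges from z = 0 to the bottom of the top.


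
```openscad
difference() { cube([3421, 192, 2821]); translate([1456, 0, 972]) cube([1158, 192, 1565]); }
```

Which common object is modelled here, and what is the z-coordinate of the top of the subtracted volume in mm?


A wall with a window opening. The window head height is 2537 mm.

A wall with a rectangular opening subtracted — a window. Sill at z = 972, opening 1565 mm tall, so the head is at 972 + 1565 = 2537 mm.


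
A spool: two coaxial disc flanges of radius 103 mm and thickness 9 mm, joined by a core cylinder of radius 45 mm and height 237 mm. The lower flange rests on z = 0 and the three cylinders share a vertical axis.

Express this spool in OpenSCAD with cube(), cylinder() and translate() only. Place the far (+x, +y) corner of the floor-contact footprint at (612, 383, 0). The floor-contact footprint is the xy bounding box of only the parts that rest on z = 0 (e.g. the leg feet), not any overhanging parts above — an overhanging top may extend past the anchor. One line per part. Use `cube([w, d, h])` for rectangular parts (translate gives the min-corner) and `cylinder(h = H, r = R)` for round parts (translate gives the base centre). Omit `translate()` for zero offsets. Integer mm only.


translate([509, 280, 0]) cylinder(h = 9, r = 103);
translate([509, 280, 9]) cylinder(h = 237, r = 45);
translate([509, 280, 246]) cylinder(h = 9, r = 103);


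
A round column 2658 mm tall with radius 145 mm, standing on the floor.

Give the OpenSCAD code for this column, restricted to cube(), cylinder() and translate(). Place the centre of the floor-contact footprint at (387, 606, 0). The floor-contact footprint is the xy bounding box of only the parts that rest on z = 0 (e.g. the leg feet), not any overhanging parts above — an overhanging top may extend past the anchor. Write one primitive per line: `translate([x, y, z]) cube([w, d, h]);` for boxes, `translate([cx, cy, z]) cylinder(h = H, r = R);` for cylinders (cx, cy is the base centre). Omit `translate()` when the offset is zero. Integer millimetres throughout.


translate([387, 606, 0]) cylinder(h = 2658, r = 145);


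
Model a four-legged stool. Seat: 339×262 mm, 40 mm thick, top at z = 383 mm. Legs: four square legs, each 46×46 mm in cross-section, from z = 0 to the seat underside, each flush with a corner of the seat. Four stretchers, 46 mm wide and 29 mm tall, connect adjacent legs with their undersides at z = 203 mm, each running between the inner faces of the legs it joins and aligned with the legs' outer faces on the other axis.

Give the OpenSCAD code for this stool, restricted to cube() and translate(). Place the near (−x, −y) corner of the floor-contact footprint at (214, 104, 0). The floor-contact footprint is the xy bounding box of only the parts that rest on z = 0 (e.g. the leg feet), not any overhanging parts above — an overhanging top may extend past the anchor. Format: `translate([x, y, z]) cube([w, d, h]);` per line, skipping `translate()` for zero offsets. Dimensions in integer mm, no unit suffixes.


translate([214, 104, 343]) cube([339, 262, 40]);
translate([214, 104, 0]) cube([46, 46, 343]);
translate([507, 104, 0]) cube([46, 46, 343]);
translate([214, 320, 0]) cube([46, 46, 343]);
translate([507, 320, 0]) cube([46, 46, 343]);
translate([260, 104, 203]) cube([247, 46, 29]);
translate([260, 320, 203]) cube([247, 46, 29]);
translate([214, 150, 203]) cube([46, 170, 29]);
translate([507, 150, 203]) cube([46, 170, 29]);


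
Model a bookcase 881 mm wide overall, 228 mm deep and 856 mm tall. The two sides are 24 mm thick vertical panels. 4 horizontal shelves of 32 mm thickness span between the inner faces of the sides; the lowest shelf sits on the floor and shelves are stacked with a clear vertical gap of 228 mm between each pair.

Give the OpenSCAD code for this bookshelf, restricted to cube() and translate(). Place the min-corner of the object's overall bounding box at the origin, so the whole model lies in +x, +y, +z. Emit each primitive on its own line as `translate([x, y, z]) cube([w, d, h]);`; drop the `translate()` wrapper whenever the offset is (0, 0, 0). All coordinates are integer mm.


cube([24, 228, 856]);
translate([857, 0, 0]) cube([24, 228, 856]);
translate([24, 0, 0]) cube([833, 228, 32]);
translate([24, 0, 260]) cube([833, 228, 32]);
translate([24, 0, 520]) cube([833, 228, 32]);
translate([24, 0, 780]) cube([833, 228, 32]);
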